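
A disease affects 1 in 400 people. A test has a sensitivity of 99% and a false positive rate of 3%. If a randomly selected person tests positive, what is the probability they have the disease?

Let D = the rare event, + = positive/flagged.
P(D) = 1/400
P(+|D) = 99/100
P(+|D') = 3/100
P(+) = P(+|D)P(D) + P(+|D')P(D')
     = \frac{99}{100} × \frac{1}{400} + \frac{3}{100} × \frac{399}{400}
     = \frac{81}{2500}
P(D|+) = P(+|D)P(D)/P(+) = \frac{11}{144}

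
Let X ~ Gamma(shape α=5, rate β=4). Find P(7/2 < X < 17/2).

P(7/2 < X < 17/2) = ∫_{7/2}^{17/2} f(x) dx
where f(x) = \frac{128 x^{4} e^{- 4 x}}{3}
= \frac{-188533 + 6513 e^{20}}{3 e^{34}}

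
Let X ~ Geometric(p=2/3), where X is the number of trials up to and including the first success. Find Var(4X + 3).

For X ~ Geometric(p=2/3), where X is the number of trials up to and including the first success:
Var(X) = \frac{3}{4}
Var(4X + 3) = (4)² × Var(X) = 16 × \frac{3}{4} = 12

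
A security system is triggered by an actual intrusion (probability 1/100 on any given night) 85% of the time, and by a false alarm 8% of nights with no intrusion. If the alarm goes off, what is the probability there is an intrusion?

Let D = the rare event, + = positive/flagged.
P(D) = 1/100
P(+|D) = 85/100 = 17/20
P(+|D') = 8/100 = 2/25
P(+) = P(+|D)P(D) + P(+|D')P(D')
     = \frac{17}{20} × \frac{1}{100} + \frac{2}{25} × \frac{99}{100}
     = \frac{877}{10000}
P(D|+) = P(+|D)P(D)/P(+) = \frac{85}{877}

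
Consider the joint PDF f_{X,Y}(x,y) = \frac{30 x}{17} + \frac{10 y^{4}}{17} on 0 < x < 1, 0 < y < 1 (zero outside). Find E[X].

E[X] = ∫_0^1 ∫_0^1 x × f(x,y) dy dx
= ∫_0^1 ∫_0^1 x × (\frac{30 x}{17} + \frac{10 y^{4}}{17}) dy dx
= \frac{11}{17}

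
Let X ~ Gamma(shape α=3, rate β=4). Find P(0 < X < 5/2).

P(0 < X < 5/2) = ∫_{0}^{5/2} f(x) dx
where f(x) = 32 x^{2} e^{- 4 x}
= 1 - \frac{61}{e^{10}}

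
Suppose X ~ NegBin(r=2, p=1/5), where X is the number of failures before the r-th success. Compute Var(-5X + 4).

For X ~ NegBin(r=2, p=1/5), where X is the number of failures before the r-th success:
Var(X) = 40
Var(-5X + 4) = (-5)² × Var(X) = 25 × 40 = 1000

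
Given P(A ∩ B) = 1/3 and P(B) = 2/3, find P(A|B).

P(A|B) = P(A ∩ B) / P(B)
= (1/3) / (2/3)
= 1/2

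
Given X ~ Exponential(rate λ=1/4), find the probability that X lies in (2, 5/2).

P(2 < X < 5/2) = ∫_{2}^{5/2} f(x) dx
where f(x) = \frac{e^{- \frac{x}{4}}}{4}
= - \frac{1}{e^{\frac{5}{8}}} + e^{- \frac{1}{2}}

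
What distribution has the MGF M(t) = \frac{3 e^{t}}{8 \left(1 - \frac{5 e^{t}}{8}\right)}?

The MGF M(t) = \frac{3 e^{t}}{8 \left(1 - \frac{5 e^{t}}{8}\right)} is the standard form for the Geometric distribution.
Comparing with the known MGF formula identifies: Geometric(p=3/8), X = trial number of first success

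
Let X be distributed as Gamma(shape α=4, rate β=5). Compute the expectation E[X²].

Using the identity E[X²] = Var(X) + (E[X])²:
E[X] = \frac{4}{5}
Var(X) = \frac{4}{25}
E[X²] = \frac{4}{25} + (\frac{4}{5})²
= \frac{4}{5}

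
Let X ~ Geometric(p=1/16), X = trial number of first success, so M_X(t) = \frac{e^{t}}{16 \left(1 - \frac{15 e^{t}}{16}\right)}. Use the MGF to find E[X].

To find E[X], compute M^(1)(0):
M^(1)(t) = \frac{e^{t}}{16 \left(1 - \frac{15 e^{t}}{16}\right)} + \frac{15 e^{2 t}}{256 \left(1 - \frac{15 e^{t}}{16}\right)^{2}}
M^(1)(0) = 16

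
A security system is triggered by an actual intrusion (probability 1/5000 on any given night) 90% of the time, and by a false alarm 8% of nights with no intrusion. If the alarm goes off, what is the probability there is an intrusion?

Let D = the rare event, + = positive/flagged.
P(D) = 1/5000
P(+|D) = 90/100 = 9/10
P(+|D') = 8/100 = 2/25
P(+) = P(+|D)P(D) + P(+|D')P(D')
     = \frac{9}{10} × \frac{1}{5000} + \frac{2}{25} × \frac{4999}{5000}
     = \frac{20041}{250000}
P(D|+) = P(+|D)P(D)/P(+) = \frac{45}{20041}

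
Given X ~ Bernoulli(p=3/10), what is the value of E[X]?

For X ~ Bernoulli(p=3/10), the expected value is:
E[X] = \frac{3}{10}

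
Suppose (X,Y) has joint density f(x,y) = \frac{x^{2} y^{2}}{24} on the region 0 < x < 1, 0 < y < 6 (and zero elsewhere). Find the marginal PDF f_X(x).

f_X(x) = ∫_0^6 f(x,y) dy
= ∫_0^6 \frac{x^{2} y^{2}}{24} dy
= 3 x^{2} for 0 < x < 1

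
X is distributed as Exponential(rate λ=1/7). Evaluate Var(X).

For X ~ Exponential(rate λ=1/7):
Var(X) = 49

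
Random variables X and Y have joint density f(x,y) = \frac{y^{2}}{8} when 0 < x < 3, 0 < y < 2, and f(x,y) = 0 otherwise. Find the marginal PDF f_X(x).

f_X(x) = ∫_0^2 f(x,y) dy
= ∫_0^2 \frac{y^{2}}{8} dy
= \frac{1}{3} for 0 < x < 3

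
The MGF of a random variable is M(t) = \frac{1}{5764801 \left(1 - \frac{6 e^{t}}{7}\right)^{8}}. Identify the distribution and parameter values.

The MGF M(t) = \frac{1}{5764801 \left(1 - \frac{6 e^{t}}{7}\right)^{8}} is the standard form for the NegativeBinomial distribution.
Comparing with the known MGF formula identifies: NegBin(r=8, p=1/7), X = failures before r-th success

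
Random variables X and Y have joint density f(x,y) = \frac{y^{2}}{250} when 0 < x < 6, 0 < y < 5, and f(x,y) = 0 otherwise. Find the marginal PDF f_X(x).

f_X(x) = ∫_0^5 f(x,y) dy
= ∫_0^5 \frac{y^{2}}{250} dy
= \frac{1}{6} for 0 < x < 6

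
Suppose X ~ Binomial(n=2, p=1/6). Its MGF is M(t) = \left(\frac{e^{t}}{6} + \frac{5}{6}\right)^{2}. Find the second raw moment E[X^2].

To find E[X^2], compute M^(2)(0):
M^(1)(t) = \frac{\left(\frac{e^{t}}{6} + \frac{5}{6}\right) e^{t}}{3}
M^(2)(t) = \frac{\left(\frac{e^{t}}{6} + \frac{5}{6}\right) e^{t}}{3} + \frac{e^{2 t}}{18}
M^(2)(0) = \frac{7}{18}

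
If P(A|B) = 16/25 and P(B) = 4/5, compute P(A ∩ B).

By definition, P(A|B) = P(A ∩ B) / P(B)
So P(A ∩ B) = P(A|B) × P(B)
= 16/25 × 4/5
= 64/125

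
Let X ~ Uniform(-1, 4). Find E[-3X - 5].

For X ~ Uniform(-1, 4):
E[X] = \frac{3}{2}
E[-3X - 5] = -3 × E[X] - 5 = - \frac{19}{2}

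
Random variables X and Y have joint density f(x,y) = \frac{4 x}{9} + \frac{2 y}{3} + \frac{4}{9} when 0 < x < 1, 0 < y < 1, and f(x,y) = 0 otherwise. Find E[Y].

E[Y] = ∫_0^1 ∫_0^1 y × f(x,y) dx dy
= \frac{5}{9}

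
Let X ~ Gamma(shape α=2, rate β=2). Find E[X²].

Using the identity E[X²] = Var(X) + (E[X])²:
E[X] = 1
Var(X) = \frac{1}{2}
E[X²] = \frac{1}{2} + (1)²
= \frac{3}{2}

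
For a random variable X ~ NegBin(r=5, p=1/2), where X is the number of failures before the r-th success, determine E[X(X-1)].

E[X(X-1)] = E[X² - X] = E[X²] - E[X]
E[X] = 5
E[X²] = Var(X) + (E[X])² = 10 + (5)² = 35
E[X(X-1)] = 35 - 5 = 30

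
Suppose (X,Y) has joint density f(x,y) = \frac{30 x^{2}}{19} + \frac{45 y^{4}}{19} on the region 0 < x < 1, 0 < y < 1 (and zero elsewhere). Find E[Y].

E[Y] = ∫_0^1 ∫_0^1 y × f(x,y) dx dy
= \frac{25}{38}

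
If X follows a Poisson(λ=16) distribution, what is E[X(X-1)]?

E[X(X-1)] = E[X² - X] = E[X²] - E[X]
E[X] = 16
E[X²] = Var(X) + (E[X])² = 16 + (16)² = 272
E[X(X-1)] = 272 - 16 = 256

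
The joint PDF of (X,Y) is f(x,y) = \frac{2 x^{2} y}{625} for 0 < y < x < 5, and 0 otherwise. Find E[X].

f_X(x) = ∫_0^x \frac{2 x^{2} y}{625} dy = \frac{x^{4}}{625}
E[X] = ∫_0^5 x × (\frac{x^{4}}{625}) dx = \frac{25}{6}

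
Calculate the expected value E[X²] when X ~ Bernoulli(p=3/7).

Using the identity E[X²] = Var(X) + (E[X])²:
E[X] = \frac{3}{7}
Var(X) = \frac{12}{49}
E[X²] = \frac{12}{49} + (\frac{3}{7})²
= \frac{3}{7}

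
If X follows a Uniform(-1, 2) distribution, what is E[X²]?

Using the identity E[X²] = Var(X) + (E[X])²:
E[X] = \frac{1}{2}
Var(X) = \frac{3}{4}
E[X²] = \frac{3}{4} + (\frac{1}{2})²
= 1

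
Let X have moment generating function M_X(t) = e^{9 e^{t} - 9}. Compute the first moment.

To find E[X], compute M^(1)(0):
M^(1)(t) = 9 e^{t} e^{9 e^{t} - 9}
M^(1)(0) = 9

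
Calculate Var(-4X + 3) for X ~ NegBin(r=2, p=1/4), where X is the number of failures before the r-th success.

For X ~ NegBin(r=2, p=1/4), where X is the number of failures before the r-th success:
Var(X) = 24
Var(-4X + 3) = (-4)² × Var(X) = 16 × 24 = 384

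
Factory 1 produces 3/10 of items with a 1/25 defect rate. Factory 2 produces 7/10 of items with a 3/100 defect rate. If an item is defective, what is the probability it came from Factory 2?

Using Bayes' theorem:
P(F1) = 3/10, P(D|F1) = 1/25
P(F2) = 7/10, P(D|F2) = 3/100
P(D) = P(D|F1)P(F1) + P(D|F2)P(F2)
     = \frac{33}{1000}
P(F2|D) = P(D|F2)P(F2) / P(D)
= \frac{7}{11}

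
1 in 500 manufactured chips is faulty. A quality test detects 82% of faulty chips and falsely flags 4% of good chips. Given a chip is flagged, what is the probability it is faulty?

Let D = the rare event, + = positive/flagged.
P(D) = 1/500
P(+|D) = 82/100 = 41/50
P(+|D') = 4/100 = 1/25
P(+) = P(+|D)P(D) + P(+|D')P(D')
     = \frac{41}{50} × \frac{1}{500} + \frac{1}{25} × \frac{499}{500}
     = \frac{1039}{25000}
P(D|+) = P(+|D)P(D)/P(+) = \frac{41}{1039}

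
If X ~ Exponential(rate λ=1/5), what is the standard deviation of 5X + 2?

For X ~ Exponential(rate λ=1/5):
Var(X) = 25
SD(X) = √(Var(X)) = √(25) = 5
SD(5X + 2) = |5| × SD(X) = 5 × 5 = 25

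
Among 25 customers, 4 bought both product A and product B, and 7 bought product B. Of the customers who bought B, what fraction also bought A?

P(A ∩ B) = 4/25
P(B) = 7/25
P(A|B) = P(A ∩ B) / P(B) = (4/25) / (7/25) = 4/7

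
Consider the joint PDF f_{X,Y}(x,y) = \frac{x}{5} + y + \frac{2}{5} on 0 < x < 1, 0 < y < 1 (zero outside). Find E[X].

E[X] = ∫_0^1 ∫_0^1 x × f(x,y) dy dx
= ∫_0^1 ∫_0^1 x × (\frac{x}{5} + y + \frac{2}{5}) dy dx
= \frac{31}{60}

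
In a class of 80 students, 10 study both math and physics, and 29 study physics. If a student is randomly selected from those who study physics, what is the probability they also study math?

P(A ∩ B) = 10/80 = 1/8
P(B) = 29/80
P(A|B) = P(A ∩ B) / P(B) = (1/8) / (29/80) = 10/29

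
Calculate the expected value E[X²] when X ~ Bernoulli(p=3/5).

Using the identity E[X²] = Var(X) + (E[X])²:
E[X] = \frac{3}{5}
Var(X) = \frac{6}{25}
E[X²] = \frac{6}{25} + (\frac{3}{5})²
= \frac{3}{5}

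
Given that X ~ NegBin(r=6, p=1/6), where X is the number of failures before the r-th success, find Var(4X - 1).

For X ~ NegBin(r=6, p=1/6), where X is the number of failures before the r-th success:
Var(X) = 180
Var(4X - 1) = (4)² × Var(X) = 16 × 180 = 2880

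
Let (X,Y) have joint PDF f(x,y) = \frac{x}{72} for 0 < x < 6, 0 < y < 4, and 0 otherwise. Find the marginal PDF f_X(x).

f_X(x) = ∫_0^4 f(x,y) dy
= ∫_0^4 \frac{x}{72} dy
= \frac{x}{18} for 0 < x < 6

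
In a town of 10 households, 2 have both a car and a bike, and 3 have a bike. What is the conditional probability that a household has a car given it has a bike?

P(A ∩ B) = 2/10 = 1/5
P(B) = 3/10
P(A|B) = P(A ∩ B) / P(B) = (1/5) / (3/10) = 2/3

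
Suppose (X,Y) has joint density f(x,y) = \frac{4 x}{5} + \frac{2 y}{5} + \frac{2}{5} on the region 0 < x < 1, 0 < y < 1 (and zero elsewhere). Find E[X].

E[X] = ∫_0^1 ∫_0^1 x × f(x,y) dy dx
= ∫_0^1 ∫_0^1 x × (\frac{4 x}{5} + \frac{2 y}{5} + \frac{2}{5}) dy dx
= \frac{17}{30}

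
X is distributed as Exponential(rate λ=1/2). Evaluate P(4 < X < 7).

P(4 < X < 7) = ∫_{4}^{7} f(x) dx
where f(x) = \frac{e^{- \frac{x}{2}}}{2}
= - \frac{1}{e^{\frac{7}{2}}} + e^{-2}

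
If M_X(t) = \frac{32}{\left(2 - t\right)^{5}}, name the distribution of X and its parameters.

The MGF M(t) = \frac{32}{\left(2 - t\right)^{5}} is the standard form for the Gamma distribution.
Comparing with the known MGF formula identifies: Gamma(shape α=5, rate β=2)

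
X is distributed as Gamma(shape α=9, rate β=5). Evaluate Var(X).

For X ~ Gamma(shape α=9, rate β=5):
Var(X) = \frac{9}{25}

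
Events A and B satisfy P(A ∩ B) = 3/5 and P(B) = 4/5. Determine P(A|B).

P(A|B) = P(A ∩ B) / P(B)
= (3/5) / (4/5)
= 3/4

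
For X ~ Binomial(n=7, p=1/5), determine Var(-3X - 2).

For X ~ Binomial(n=7, p=1/5):
Var(X) = \frac{28}{25}
Var(-3X - 2) = (-3)² × Var(X) = 9 × \frac{28}{25} = \frac{252}{25}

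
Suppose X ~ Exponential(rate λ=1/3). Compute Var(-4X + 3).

For X ~ Exponential(rate λ=1/3):
Var(X) = 9
Var(-4X + 3) = (-4)² × Var(X) = 16 × 9 = 144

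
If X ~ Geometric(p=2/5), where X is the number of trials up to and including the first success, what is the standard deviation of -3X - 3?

For X ~ Geometric(p=2/5), where X is the number of trials up to and including the first success:
Var(X) = \frac{15}{4}
SD(X) = √(Var(X)) = √(\frac{15}{4}) = \frac{\sqrt{15}}{2}
SD(-3X - 3) = |-3| × SD(X) = 3 × \frac{\sqrt{15}}{2} = \frac{3 \sqrt{15}}{2}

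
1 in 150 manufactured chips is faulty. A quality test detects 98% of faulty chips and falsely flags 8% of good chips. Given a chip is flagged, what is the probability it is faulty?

Let D = the rare event, + = positive/flagged.
P(D) = 1/150
P(+|D) = 98/100 = 49/50
P(+|D') = 8/100 = 2/25
P(+) = P(+|D)P(D) + P(+|D')P(D')
     = \frac{49}{50} × \frac{1}{150} + \frac{2}{25} × \frac{149}{150}
     = \frac{43}{500}
P(D|+) = P(+|D)P(D)/P(+) = \frac{49}{645}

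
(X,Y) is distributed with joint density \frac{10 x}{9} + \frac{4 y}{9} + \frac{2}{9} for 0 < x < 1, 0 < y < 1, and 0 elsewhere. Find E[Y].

E[Y] = ∫_0^1 ∫_0^1 y × f(x,y) dx dy
= \frac{29}{54}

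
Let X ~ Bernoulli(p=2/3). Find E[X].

For X ~ Bernoulli(p=2/3), the expected value is:
E[X] = \frac{2}{3}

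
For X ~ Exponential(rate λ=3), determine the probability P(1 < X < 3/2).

P(1 < X < 3/2) = ∫_{1}^{3/2} f(x) dx
where f(x) = 3 e^{- 3 x}
= - \frac{1}{e^{\frac{9}{2}}} + e^{-3}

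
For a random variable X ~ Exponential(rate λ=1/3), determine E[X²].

Using the identity E[X²] = Var(X) + (E[X])²:
E[X] = 3
Var(X) = 9
E[X²] = 9 + (3)²
= 18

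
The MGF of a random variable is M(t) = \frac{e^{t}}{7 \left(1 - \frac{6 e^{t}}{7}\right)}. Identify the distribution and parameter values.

The MGF M(t) = \frac{e^{t}}{7 \left(1 - \frac{6 e^{t}}{7}\right)} is the standard form for the Geometric distribution.
Comparing with the known MGF formula identifies: Geometric(p=1/7), X = trial number of first success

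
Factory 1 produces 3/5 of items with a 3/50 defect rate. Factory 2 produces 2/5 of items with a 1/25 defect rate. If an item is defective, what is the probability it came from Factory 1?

Using Bayes' theorem:
P(F1) = 3/5, P(D|F1) = 3/50
P(F2) = 2/5, P(D|F2) = 1/25
P(D) = P(D|F1)P(F1) + P(D|F2)P(F2)
     = \frac{13}{250}
P(F1|D) = P(D|F1)P(F1) / P(D)
= \frac{9}{13}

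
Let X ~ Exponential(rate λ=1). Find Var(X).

For X ~ Exponential(rate λ=1):
Var(X) = 1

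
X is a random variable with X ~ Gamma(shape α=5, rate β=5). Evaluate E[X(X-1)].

E[X(X-1)] = E[X² - X] = E[X²] - E[X]
E[X] = 1
E[X²] = Var(X) + (E[X])² = \frac{1}{5} + (1)² = \frac{6}{5}
E[X(X-1)] = \frac{6}{5} - 1 = \frac{1}{5}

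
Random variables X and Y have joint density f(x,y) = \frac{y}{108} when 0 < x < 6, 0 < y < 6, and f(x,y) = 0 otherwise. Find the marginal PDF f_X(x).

f_X(x) = ∫_0^6 f(x,y) dy
= ∫_0^6 \frac{y}{108} dy
= \frac{1}{6} for 0 < x < 6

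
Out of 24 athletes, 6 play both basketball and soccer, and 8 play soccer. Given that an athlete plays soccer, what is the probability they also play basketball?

P(A ∩ B) = 6/24 = 1/4
P(B) = 8/24 = 1/3
P(A|B) = P(A ∩ B) / P(B) = (1/4) / (1/3) = 3/4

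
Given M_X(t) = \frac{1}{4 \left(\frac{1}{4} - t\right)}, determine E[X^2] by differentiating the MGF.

To find E[X^2], compute M^(2)(0):
M^(1)(t) = \frac{1}{4 \left(\frac{1}{4} - t\right)^{2}}
M^(2)(t) = \frac{1}{2 \left(\frac{1}{4} - t\right)^{3}}
M^(2)(0) = 32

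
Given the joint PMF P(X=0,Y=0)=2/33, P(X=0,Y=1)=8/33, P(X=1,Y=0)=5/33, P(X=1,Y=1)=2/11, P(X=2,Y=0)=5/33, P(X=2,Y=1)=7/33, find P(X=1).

P(X=1) = P(X=1,Y=0) + P(X=1,Y=1)
= 5/33 + 2/11
= 1/3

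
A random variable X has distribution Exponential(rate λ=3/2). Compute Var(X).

For X ~ Exponential(rate λ=3/2):
Var(X) = \frac{4}{9}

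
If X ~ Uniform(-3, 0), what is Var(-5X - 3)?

For X ~ Uniform(-3, 0):
Var(X) = \frac{3}{4}
Var(-5X - 3) = (-5)² × Var(X) = 25 × \frac{3}{4} = \frac{75}{4}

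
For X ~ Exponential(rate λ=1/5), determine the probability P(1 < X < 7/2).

P(1 < X < 7/2) = ∫_{1}^{7/2} f(x) dx
where f(x) = \frac{e^{- \frac{x}{5}}}{5}
= - \frac{1}{e^{\frac{7}{10}}} + e^{- \frac{1}{5}}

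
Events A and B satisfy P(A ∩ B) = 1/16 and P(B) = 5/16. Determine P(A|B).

P(A|B) = P(A ∩ B) / P(B)
= (1/16) / (5/16)
= 1/5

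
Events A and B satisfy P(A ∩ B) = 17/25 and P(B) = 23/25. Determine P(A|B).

P(A|B) = P(A ∩ B) / P(B)
= (17/25) / (23/25)
= 17/23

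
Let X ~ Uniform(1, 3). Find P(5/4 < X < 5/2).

P(5/4 < X < 5/2) = ∫_{5/4}^{5/2} f(x) dx
where f(x) = \frac{1}{2}
= \frac{5}{8}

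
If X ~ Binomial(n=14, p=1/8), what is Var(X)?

For X ~ Binomial(n=14, p=1/8):
Var(X) = \frac{49}{32}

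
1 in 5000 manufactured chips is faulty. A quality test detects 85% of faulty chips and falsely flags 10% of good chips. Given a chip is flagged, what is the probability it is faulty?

Let D = the rare event, + = positive/flagged.
P(D) = 1/5000
P(+|D) = 85/100 = 17/20
P(+|D') = 10/100 = 1/10
P(+) = P(+|D)P(D) + P(+|D')P(D')
     = \frac{17}{20} × \frac{1}{5000} + \frac{1}{10} × \frac{4999}{5000}
     = \frac{2003}{20000}
P(D|+) = P(+|D)P(D)/P(+) = \frac{17}{10015}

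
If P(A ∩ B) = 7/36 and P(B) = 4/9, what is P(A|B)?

P(A|B) = P(A ∩ B) / P(B)
= (7/36) / (4/9)
= 7/16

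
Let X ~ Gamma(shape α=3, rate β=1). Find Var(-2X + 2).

For X ~ Gamma(shape α=3, rate β=1):
Var(X) = 3
Var(-2X + 2) = (-2)² × Var(X) = 4 × 3 = 12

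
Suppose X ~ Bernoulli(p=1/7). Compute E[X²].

Using the identity E[X²] = Var(X) + (E[X])²:
E[X] = \frac{1}{7}
Var(X) = \frac{6}{49}
E[X²] = \frac{6}{49} + (\frac{1}{7})²
= \frac{1}{7}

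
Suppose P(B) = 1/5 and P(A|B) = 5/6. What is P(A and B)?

By definition, P(A|B) = P(A ∩ B) / P(B)
So P(A ∩ B) = P(A|B) × P(B)
= 5/6 × 1/5
= 1/6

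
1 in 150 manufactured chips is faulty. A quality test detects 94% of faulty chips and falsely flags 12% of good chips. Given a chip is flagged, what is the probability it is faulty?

Let D = the rare event, + = positive/flagged.
P(D) = 1/150
P(+|D) = 94/100 = 47/50
P(+|D') = 12/100 = 3/25
P(+) = P(+|D)P(D) + P(+|D')P(D')
     = \frac{47}{50} × \frac{1}{150} + \frac{3}{25} × \frac{149}{150}
     = \frac{941}{7500}
P(D|+) = P(+|D)P(D)/P(+) = \frac{47}{941}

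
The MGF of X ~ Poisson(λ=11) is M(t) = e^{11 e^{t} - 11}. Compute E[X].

To find E[X], compute M^(1)(0):
M^(1)(t) = 11 e^{t} e^{11 e^{t} - 11}
M^(1)(0) = 11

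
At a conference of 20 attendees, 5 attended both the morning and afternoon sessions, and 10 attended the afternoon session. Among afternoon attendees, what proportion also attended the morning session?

P(A ∩ B) = 5/20 = 1/4
P(B) = 10/20 = 1/2
P(A|B) = P(A ∩ B) / P(B) = (1/4) / (1/2) = 1/2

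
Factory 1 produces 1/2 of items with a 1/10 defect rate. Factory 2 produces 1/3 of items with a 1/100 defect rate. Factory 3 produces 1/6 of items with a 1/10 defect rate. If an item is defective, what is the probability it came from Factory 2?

Using Bayes' theorem:
P(F1) = 1/2, P(D|F1) = 1/10
P(F2) = 1/3, P(D|F2) = 1/100
P(F3) = 1/6, P(D|F3) = 1/10
P(D) = P(D|F1)P(F1) + P(D|F2)P(F2) + P(D|F3)P(F3)
     = \frac{7}{100}
P(F2|D) = P(D|F2)P(F2) / P(D)
= \frac{1}{21}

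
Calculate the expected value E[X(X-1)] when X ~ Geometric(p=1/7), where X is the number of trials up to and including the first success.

E[X(X-1)] = E[X² - X] = E[X²] - E[X]
E[X] = 7
E[X²] = Var(X) + (E[X])² = 42 + (7)² = 91
E[X(X-1)] = 91 - 7 = 84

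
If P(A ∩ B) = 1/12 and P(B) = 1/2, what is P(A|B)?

P(A|B) = P(A ∩ B) / P(B)
= (1/12) / (1/2)
= 1/6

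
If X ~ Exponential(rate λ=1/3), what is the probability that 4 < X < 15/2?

P(4 < X < 15/2) = ∫_{4}^{15/2} f(x) dx
where f(x) = \frac{e^{- \frac{x}{3}}}{3}
= - \frac{1}{e^{\frac{5}{2}}} + e^{- \frac{4}{3}}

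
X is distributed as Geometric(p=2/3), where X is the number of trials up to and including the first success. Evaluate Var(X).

For X ~ Geometric(p=2/3), where X is the number of trials up to and including the first success:
Var(X) = \frac{3}{4}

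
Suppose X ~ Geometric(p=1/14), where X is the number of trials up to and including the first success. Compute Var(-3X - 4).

For X ~ Geometric(p=1/14), where X is the number of trials up to and including the first success:
Var(X) = 182
Var(-3X - 4) = (-3)² × Var(X) = 9 × 182 = 1638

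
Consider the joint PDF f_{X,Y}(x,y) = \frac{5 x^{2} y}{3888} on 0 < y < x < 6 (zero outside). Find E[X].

f_X(x) = ∫_0^x \frac{5 x^{2} y}{3888} dy = \frac{5 x^{4}}{7776}
E[X] = ∫_0^6 x × (\frac{5 x^{4}}{7776}) dx = 5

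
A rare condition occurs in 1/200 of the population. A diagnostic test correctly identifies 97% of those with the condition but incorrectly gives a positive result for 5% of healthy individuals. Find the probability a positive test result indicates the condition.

Let D = the rare event, + = positive/flagged.
P(D) = 1/200
P(+|D) = 97/100
P(+|D') = 5/100 = 1/20
P(+) = P(+|D)P(D) + P(+|D')P(D')
     = \frac{97}{100} × \frac{1}{200} + \frac{1}{20} × \frac{199}{200}
     = \frac{273}{5000}
P(D|+) = P(+|D)P(D)/P(+) = \frac{97}{1092}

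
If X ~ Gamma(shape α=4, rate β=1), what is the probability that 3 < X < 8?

P(3 < X < 8) = ∫_{3}^{8} f(x) dx
where f(x) = \frac{x^{3} e^{- x}}{6}
= \frac{-379 + 39 e^{5}}{3 e^{8}}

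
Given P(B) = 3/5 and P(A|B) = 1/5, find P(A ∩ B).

By definition, P(A|B) = P(A ∩ B) / P(B)
So P(A ∩ B) = P(A|B) × P(B)
= 1/5 × 3/5
= 3/25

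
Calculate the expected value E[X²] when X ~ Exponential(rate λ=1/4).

Using the identity E[X²] = Var(X) + (E[X])²:
E[X] = 4
Var(X) = 16
E[X²] = 16 + (4)²
= 32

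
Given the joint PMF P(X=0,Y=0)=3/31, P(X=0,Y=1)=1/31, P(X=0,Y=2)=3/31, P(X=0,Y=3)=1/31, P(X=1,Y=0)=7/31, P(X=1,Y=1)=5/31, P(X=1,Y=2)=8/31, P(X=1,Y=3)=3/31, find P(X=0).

P(X=0) = P(X=0,Y=0) + P(X=0,Y=1) + P(X=0,Y=2) + P(X=0,Y=3)
= 3/31 + 1/31 + 3/31 + 1/31
= 8/31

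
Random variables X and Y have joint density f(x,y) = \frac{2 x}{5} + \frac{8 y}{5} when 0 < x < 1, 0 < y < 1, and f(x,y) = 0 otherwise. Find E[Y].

E[Y] = ∫_0^1 ∫_0^1 y × f(x,y) dx dy
= \frac{19}{30}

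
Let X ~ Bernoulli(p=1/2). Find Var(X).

For X ~ Bernoulli(p=1/2):
Var(X) = \frac{1}{4}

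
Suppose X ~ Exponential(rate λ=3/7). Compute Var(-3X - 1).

For X ~ Exponential(rate λ=3/7):
Var(X) = \frac{49}{9}
Var(-3X - 1) = (-3)² × Var(X) = 9 × \frac{49}{9} = 49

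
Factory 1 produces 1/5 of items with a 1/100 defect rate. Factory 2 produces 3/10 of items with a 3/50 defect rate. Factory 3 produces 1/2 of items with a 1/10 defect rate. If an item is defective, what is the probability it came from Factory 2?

Using Bayes' theorem:
P(F1) = 1/5, P(D|F1) = 1/100
P(F2) = 3/10, P(D|F2) = 3/50
P(F3) = 1/2, P(D|F3) = 1/10
P(D) = P(D|F1)P(F1) + P(D|F2)P(F2) + P(D|F3)P(F3)
     = \frac{7}{100}
P(F2|D) = P(D|F2)P(F2) / P(D)
= \frac{9}{35}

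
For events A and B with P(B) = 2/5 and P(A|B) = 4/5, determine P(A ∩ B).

By definition, P(A|B) = P(A ∩ B) / P(B)
So P(A ∩ B) = P(A|B) × P(B)
= 4/5 × 2/5
= 8/25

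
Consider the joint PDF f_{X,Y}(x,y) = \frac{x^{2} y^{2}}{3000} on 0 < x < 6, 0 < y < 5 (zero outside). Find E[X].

f_X(x) = ∫_0^5 \frac{x^{2} y^{2}}{3000} dy = \frac{x^{2}}{72}
E[X] = ∫_0^6 x × (\frac{x^{2}}{72}) dx = \frac{9}{2}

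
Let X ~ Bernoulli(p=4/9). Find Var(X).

For X ~ Bernoulli(p=4/9):
Var(X) = \frac{20}{81}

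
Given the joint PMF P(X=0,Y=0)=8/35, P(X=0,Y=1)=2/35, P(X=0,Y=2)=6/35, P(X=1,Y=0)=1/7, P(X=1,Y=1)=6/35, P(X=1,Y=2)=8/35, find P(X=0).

P(X=0) = P(X=0,Y=0) + P(X=0,Y=1) + P(X=0,Y=2)
= 8/35 + 2/35 + 6/35
= 16/35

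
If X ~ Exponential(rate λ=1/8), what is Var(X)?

For X ~ Exponential(rate λ=1/8):
Var(X) = 64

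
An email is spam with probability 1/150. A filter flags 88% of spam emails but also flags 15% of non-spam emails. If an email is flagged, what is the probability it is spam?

Let D = the rare event, + = positive/flagged.
P(D) = 1/150
P(+|D) = 88/100 = 22/25
P(+|D') = 15/100 = 3/20
P(+) = P(+|D)P(D) + P(+|D')P(D')
     = \frac{22}{25} × \frac{1}{150} + \frac{3}{20} × \frac{149}{150}
     = \frac{2323}{15000}
P(D|+) = P(+|D)P(D)/P(+) = \frac{88}{2323}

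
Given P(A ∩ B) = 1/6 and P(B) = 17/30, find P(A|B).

P(A|B) = P(A ∩ B) / P(B)
= (1/6) / (17/30)
= 5/17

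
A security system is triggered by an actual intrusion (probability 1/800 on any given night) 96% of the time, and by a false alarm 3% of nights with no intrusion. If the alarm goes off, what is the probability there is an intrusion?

Let D = the rare event, + = positive/flagged.
P(D) = 1/800
P(+|D) = 96/100 = 24/25
P(+|D') = 3/100
P(+) = P(+|D)P(D) + P(+|D')P(D')
     = \frac{24}{25} × \frac{1}{800} + \frac{3}{100} × \frac{799}{800}
     = \frac{2493}{80000}
P(D|+) = P(+|D)P(D)/P(+) = \frac{32}{831}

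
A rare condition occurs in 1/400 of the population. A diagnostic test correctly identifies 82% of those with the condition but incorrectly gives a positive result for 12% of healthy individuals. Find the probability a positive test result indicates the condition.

Let D = the rare event, + = positive/flagged.
P(D) = 1/400
P(+|D) = 82/100 = 41/50
P(+|D') = 12/100 = 3/25
P(+) = P(+|D)P(D) + P(+|D')P(D')
     = \frac{41}{50} × \frac{1}{400} + \frac{3}{25} × \frac{399}{400}
     = \frac{487}{4000}
P(D|+) = P(+|D)P(D)/P(+) = \frac{41}{2435}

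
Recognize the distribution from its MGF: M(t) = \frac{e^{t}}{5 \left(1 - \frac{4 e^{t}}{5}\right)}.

The MGF M(t) = \frac{e^{t}}{5 \left(1 - \frac{4 e^{t}}{5}\right)} is the standard form for the Geometric distribution.
Comparing with the known MGF formula identifies: Geometric(p=1/5), X = trial number of first success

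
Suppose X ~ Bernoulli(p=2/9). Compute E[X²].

Using the identity E[X²] = Var(X) + (E[X])²:
E[X] = \frac{2}{9}
Var(X) = \frac{14}{81}
E[X²] = \frac{14}{81} + (\frac{2}{9})²
= \frac{2}{9}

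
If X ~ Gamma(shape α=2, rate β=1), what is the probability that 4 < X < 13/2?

P(4 < X < 13/2) = ∫_{4}^{13/2} f(x) dx
where f(x) = x e^{- x}
= - \frac{15}{2 e^{\frac{13}{2}}} + \frac{5}{e^{4}}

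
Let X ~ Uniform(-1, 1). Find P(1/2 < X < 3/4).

P(1/2 < X < 3/4) = ∫_{1/2}^{3/4} f(x) dx
where f(x) = \frac{1}{2}
= \frac{1}{8}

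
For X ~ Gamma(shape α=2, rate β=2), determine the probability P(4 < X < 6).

P(4 < X < 6) = ∫_{4}^{6} f(x) dx
where f(x) = 4 x e^{- 2 x}
= \frac{-13 + 9 e^{4}}{e^{12}}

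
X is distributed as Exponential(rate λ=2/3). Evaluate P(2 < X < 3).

P(2 < X < 3) = ∫_{2}^{3} f(x) dx
where f(x) = \frac{2 e^{- \frac{2 x}{3}}}{3}
= - \frac{1}{e^{2}} + e^{- \frac{4}{3}}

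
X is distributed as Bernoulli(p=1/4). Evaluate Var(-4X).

For X ~ Bernoulli(p=1/4):
Var(X) = \frac{3}{16}
Var(-4X) = (-4)² × Var(X) = 16 × \frac{3}{16} = 3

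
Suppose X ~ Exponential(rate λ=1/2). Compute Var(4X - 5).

For X ~ Exponential(rate λ=1/2):
Var(X) = 4
Var(4X - 5) = (4)² × Var(X) = 16 × 4 = 64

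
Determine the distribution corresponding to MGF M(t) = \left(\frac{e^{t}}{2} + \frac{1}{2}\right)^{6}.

The MGF M(t) = \left(\frac{e^{t}}{2} + \frac{1}{2}\right)^{6} is the standard form for the Binomial distribution.
Comparing with the known MGF formula identifies: Binomial(n=6, p=1/2)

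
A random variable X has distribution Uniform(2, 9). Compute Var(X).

For X ~ Uniform(2, 9):
Var(X) = \frac{49}{12}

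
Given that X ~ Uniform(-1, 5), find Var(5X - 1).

For X ~ Uniform(-1, 5):
Var(X) = 3
Var(5X - 1) = (5)² × Var(X) = 25 × 3 = 75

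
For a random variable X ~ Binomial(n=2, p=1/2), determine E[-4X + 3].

For X ~ Binomial(n=2, p=1/2):
E[X] = 1
E[-4X + 3] = -4 × E[X] + 3 = -1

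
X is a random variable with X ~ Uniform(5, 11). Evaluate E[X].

For X ~ Uniform(5, 11), the expected value is:
E[X] = 8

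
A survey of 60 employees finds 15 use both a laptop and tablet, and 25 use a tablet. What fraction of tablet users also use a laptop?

P(A ∩ B) = 15/60 = 1/4
P(B) = 25/60 = 5/12
P(A|B) = P(A ∩ B) / P(B) = (1/4) / (5/12) = 3/5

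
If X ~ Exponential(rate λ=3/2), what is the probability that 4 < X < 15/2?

P(4 < X < 15/2) = ∫_{4}^{15/2} f(x) dx
where f(x) = \frac{3 e^{- \frac{3 x}{2}}}{2}
= - \frac{1}{e^{\frac{45}{4}}} + e^{-6}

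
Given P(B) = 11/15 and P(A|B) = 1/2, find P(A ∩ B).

By definition, P(A|B) = P(A ∩ B) / P(B)
So P(A ∩ B) = P(A|B) × P(B)
= 1/2 × 11/15
= 11/30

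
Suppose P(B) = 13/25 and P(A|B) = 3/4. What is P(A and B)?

By definition, P(A|B) = P(A ∩ B) / P(B)
So P(A ∩ B) = P(A|B) × P(B)
= 3/4 × 13/25
= 39/100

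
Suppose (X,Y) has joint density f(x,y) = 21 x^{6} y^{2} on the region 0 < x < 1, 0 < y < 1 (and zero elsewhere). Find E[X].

E[X] = ∫_0^1 ∫_0^1 x × f(x,y) dy dx
= ∫_0^1 ∫_0^1 x × (21 x^{6} y^{2}) dy dx
= \frac{7}{8}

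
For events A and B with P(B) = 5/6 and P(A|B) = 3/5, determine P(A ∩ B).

By definition, P(A|B) = P(A ∩ B) / P(B)
So P(A ∩ B) = P(A|B) × P(B)
= 3/5 × 5/6
= 1/2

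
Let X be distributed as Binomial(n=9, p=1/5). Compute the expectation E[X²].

Using the identity E[X²] = Var(X) + (E[X])²:
E[X] = \frac{9}{5}
Var(X) = \frac{36}{25}
E[X²] = \frac{36}{25} + (\frac{9}{5})²
= \frac{117}{25}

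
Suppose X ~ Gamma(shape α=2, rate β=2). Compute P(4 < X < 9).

P(4 < X < 9) = ∫_{4}^{9} f(x) dx
where f(x) = 4 x e^{- 2 x}
= \frac{-19 + 9 e^{10}}{e^{18}}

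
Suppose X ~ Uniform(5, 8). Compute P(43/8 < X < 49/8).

P(43/8 < X < 49/8) = ∫_{43/8}^{49/8} f(x) dx
where f(x) = \frac{1}{3}
= \frac{1}{4}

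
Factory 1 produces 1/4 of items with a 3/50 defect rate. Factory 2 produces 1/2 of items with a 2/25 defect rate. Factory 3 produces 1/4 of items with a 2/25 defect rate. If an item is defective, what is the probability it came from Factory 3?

Using Bayes' theorem:
P(F1) = 1/4, P(D|F1) = 3/50
P(F2) = 1/2, P(D|F2) = 2/25
P(F3) = 1/4, P(D|F3) = 2/25
P(D) = P(D|F1)P(F1) + P(D|F2)P(F2) + P(D|F3)P(F3)
     = \frac{3}{40}
P(F3|D) = P(D|F3)P(F3) / P(D)
= \frac{4}{15}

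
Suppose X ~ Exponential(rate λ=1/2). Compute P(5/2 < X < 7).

P(5/2 < X < 7) = ∫_{5/2}^{7} f(x) dx
where f(x) = \frac{e^{- \frac{x}{2}}}{2}
= - \frac{1}{e^{\frac{7}{2}}} + e^{- \frac{5}{4}}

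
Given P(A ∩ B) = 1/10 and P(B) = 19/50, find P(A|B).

P(A|B) = P(A ∩ B) / P(B)
= (1/10) / (19/50)
= 5/19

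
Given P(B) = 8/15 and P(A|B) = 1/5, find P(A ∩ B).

By definition, P(A|B) = P(A ∩ B) / P(B)
So P(A ∩ B) = P(A|B) × P(B)
= 1/5 × 8/15
= 8/75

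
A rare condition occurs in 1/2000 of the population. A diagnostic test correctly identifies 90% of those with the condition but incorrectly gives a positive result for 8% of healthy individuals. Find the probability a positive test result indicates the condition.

Let D = the rare event, + = positive/flagged.
P(D) = 1/2000
P(+|D) = 90/100 = 9/10
P(+|D') = 8/100 = 2/25
P(+) = P(+|D)P(D) + P(+|D')P(D')
     = \frac{9}{10} × \frac{1}{2000} + \frac{2}{25} × \frac{1999}{2000}
     = \frac{8041}{100000}
P(D|+) = P(+|D)P(D)/P(+) = \frac{45}{8041}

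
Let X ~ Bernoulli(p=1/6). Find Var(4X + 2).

For X ~ Bernoulli(p=1/6):
Var(X) = \frac{5}{36}
Var(4X + 2) = (4)² × Var(X) = 16 × \frac{5}{36} = \frac{20}{9}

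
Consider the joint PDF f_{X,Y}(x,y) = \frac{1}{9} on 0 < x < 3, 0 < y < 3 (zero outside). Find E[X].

f_X(x) = ∫_0^3 \frac{1}{9} dy = \frac{1}{3}
E[X] = ∫_0^3 x × (\frac{1}{3}) dx = \frac{3}{2}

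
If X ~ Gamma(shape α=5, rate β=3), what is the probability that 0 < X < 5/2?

P(0 < X < 5/2) = ∫_{0}^{5/2} f(x) dx
where f(x) = \frac{81 x^{4} e^{- 3 x}}{8}
= 1 - \frac{30563}{128 e^{\frac{15}{2}}}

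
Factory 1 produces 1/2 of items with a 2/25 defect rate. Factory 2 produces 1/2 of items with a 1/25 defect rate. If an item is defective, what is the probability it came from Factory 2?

Using Bayes' theorem:
P(F1) = 1/2, P(D|F1) = 2/25
P(F2) = 1/2, P(D|F2) = 1/25
P(D) = P(D|F1)P(F1) + P(D|F2)P(F2)
     = \frac{3}{50}
P(F2|D) = P(D|F2)P(F2) / P(D)
= \frac{1}{3}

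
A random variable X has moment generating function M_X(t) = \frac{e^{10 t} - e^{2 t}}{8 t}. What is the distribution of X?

The MGF M(t) = \frac{e^{10 t} - e^{2 t}}{8 t} is the standard form for the Uniform distribution.
Comparing with the known MGF formula identifies: Uniform(2, 10)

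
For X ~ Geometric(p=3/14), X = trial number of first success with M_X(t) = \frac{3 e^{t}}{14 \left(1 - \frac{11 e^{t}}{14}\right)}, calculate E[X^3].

To find E[X^3], compute M^(3)(0):
M^(1)(t) = \frac{3 e^{t}}{14 \left(1 - \frac{11 e^{t}}{14}\right)} + \frac{33 e^{2 t}}{196 \left(1 - \frac{11 e^{t}}{14}\right)^{2}}
M^(2)(t) = \frac{3 e^{t}}{14 \left(1 - \frac{11 e^{t}}{14}\right)} + \frac{99 e^{2 t}}{196 \left(1 - \frac{11 e^{t}}{14}\right)^{2}} + \frac{363 e^{3 t}}{1372 \left(1 - \frac{11 e^{t}}{14}\right)^{3}}
M^(3)(t) = \frac{3 e^{t}}{14 \left(1 - \frac{11 e^{t}}{14}\right)} + \frac{33 e^{2 t}}{28 \left(1 - \frac{11 e^{t}}{14}\right)^{2}} + \frac{1089 e^{3 t}}{686 \left(1 - \frac{11 e^{t}}{14}\right)^{3}} + \frac{11979 e^{4 t}}{19208 \left(1 - \frac{11 e^{t}}{14}\right)^{4}}
M^(3)(0) = \frac{4354}{9}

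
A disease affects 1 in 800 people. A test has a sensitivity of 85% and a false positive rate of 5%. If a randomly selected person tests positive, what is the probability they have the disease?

Let D = the rare event, + = positive/flagged.
P(D) = 1/800
P(+|D) = 85/100 = 17/20
P(+|D') = 5/100 = 1/20
P(+) = P(+|D)P(D) + P(+|D')P(D')
     = \frac{17}{20} × \frac{1}{800} + \frac{1}{20} × \frac{799}{800}
     = \frac{51}{1000}
P(D|+) = P(+|D)P(D)/P(+) = \frac{1}{48}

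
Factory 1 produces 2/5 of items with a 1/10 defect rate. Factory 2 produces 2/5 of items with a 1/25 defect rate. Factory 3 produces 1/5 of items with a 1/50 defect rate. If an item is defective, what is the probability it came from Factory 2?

Using Bayes' theorem:
P(F1) = 2/5, P(D|F1) = 1/10
P(F2) = 2/5, P(D|F2) = 1/25
P(F3) = 1/5, P(D|F3) = 1/50
P(D) = P(D|F1)P(F1) + P(D|F2)P(F2) + P(D|F3)P(F3)
     = \frac{3}{50}
P(F2|D) = P(D|F2)P(F2) / P(D)
= \frac{4}{15}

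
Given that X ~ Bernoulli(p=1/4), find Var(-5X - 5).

For X ~ Bernoulli(p=1/4):
Var(X) = \frac{3}{16}
Var(-5X - 5) = (-5)² × Var(X) = 25 × \frac{3}{16} = \frac{75}{16}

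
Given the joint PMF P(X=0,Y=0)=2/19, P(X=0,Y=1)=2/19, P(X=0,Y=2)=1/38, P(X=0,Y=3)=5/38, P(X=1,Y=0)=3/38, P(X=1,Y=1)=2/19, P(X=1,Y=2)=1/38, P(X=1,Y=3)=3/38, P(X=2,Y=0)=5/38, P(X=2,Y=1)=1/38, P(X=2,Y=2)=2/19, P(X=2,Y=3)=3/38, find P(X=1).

P(X=1) = P(X=1,Y=0) + P(X=1,Y=1) + P(X=1,Y=2) + P(X=1,Y=3)
= 3/38 + 2/19 + 1/38 + 3/38
= 11/38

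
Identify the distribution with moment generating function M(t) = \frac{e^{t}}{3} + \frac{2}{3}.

The MGF M(t) = \frac{e^{t}}{3} + \frac{2}{3} is the standard form for the Bernoulli distribution.
Comparing with the known MGF formula identifies: Bernoulli(p=1/3)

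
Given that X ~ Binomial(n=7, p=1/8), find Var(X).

For X ~ Binomial(n=7, p=1/8):
Var(X) = \frac{49}{64}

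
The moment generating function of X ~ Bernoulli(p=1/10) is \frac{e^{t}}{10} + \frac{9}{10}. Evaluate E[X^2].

To find E[X^2], compute M^(2)(0):
M^(1)(t) = \frac{e^{t}}{10}
M^(2)(t) = \frac{e^{t}}{10}
M^(2)(0) = \frac{1}{10}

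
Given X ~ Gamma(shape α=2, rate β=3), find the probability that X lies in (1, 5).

P(1 < X < 5) = ∫_{1}^{5} f(x) dx
where f(x) = 9 x e^{- 3 x}
= \frac{4 \left(-4 + e^{12}\right)}{e^{15}}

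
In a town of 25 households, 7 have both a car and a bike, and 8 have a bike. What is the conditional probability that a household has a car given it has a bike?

P(A ∩ B) = 7/25
P(B) = 8/25
P(A|B) = P(A ∩ B) / P(B) = (7/25) / (8/25) = 7/8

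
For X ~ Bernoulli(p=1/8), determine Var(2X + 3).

For X ~ Bernoulli(p=1/8):
Var(X) = \frac{7}{64}
Var(2X + 3) = (2)² × Var(X) = 4 × \frac{7}{64} = \frac{7}{16}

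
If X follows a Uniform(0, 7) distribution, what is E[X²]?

Using the identity E[X²] = Var(X) + (E[X])²:
E[X] = \frac{7}{2}
Var(X) = \frac{49}{12}
E[X²] = \frac{49}{12} + (\frac{7}{2})²
= \frac{49}{3}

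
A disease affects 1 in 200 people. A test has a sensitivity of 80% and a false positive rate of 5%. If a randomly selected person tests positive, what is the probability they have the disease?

Let D = the rare event, + = positive/flagged.
P(D) = 1/200
P(+|D) = 80/100 = 4/5
P(+|D') = 5/100 = 1/20
P(+) = P(+|D)P(D) + P(+|D')P(D')
     = \frac{4}{5} × \frac{1}{200} + \frac{1}{20} × \frac{199}{200}
     = \frac{43}{800}
P(D|+) = P(+|D)P(D)/P(+) = \frac{16}{215}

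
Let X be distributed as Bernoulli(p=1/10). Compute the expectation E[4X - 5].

For X ~ Bernoulli(p=1/10):
E[X] = \frac{1}{10}
E[4X - 5] = 4 × E[X] - 5 = - \frac{23}{5}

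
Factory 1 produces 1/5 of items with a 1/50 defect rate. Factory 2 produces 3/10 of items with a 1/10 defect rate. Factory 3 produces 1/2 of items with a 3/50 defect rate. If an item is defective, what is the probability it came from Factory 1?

Using Bayes' theorem:
P(F1) = 1/5, P(D|F1) = 1/50
P(F2) = 3/10, P(D|F2) = 1/10
P(F3) = 1/2, P(D|F3) = 3/50
P(D) = P(D|F1)P(F1) + P(D|F2)P(F2) + P(D|F3)P(F3)
     = \frac{8}{125}
P(F1|D) = P(D|F1)P(F1) / P(D)
= \frac{1}{16}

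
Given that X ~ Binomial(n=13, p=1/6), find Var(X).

For X ~ Binomial(n=13, p=1/6):
Var(X) = \frac{65}{36}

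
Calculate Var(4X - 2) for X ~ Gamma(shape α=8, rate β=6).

For X ~ Gamma(shape α=8, rate β=6):
Var(X) = \frac{2}{9}
Var(4X - 2) = (4)² × Var(X) = 16 × \frac{2}{9} = \frac{32}{9}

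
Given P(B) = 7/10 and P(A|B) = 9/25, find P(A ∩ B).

By definition, P(A|B) = P(A ∩ B) / P(B)
So P(A ∩ B) = P(A|B) × P(B)
= 9/25 × 7/10
= 63/250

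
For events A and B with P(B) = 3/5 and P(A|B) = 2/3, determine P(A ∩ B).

By definition, P(A|B) = P(A ∩ B) / P(B)
So P(A ∩ B) = P(A|B) × P(B)
= 2/3 × 3/5
= 2/5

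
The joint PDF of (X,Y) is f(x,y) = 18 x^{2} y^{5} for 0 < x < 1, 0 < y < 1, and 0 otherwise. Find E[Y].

E[Y] = ∫_0^1 ∫_0^1 y × f(x,y) dx dy
= \frac{6}{7}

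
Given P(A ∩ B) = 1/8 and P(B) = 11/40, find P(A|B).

P(A|B) = P(A ∩ B) / P(B)
= (1/8) / (11/40)
= 5/11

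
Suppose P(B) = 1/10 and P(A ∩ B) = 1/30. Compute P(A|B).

P(A|B) = P(A ∩ B) / P(B)
= (1/30) / (1/10)
= 1/3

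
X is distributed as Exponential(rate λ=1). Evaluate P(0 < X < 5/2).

P(0 < X < 5/2) = ∫_{0}^{5/2} f(x) dx
where f(x) = e^{- x}
= 1 - e^{- \frac{5}{2}}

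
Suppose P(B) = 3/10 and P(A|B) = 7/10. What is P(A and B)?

By definition, P(A|B) = P(A ∩ B) / P(B)
So P(A ∩ B) = P(A|B) × P(B)
= 7/10 × 3/10
= 21/100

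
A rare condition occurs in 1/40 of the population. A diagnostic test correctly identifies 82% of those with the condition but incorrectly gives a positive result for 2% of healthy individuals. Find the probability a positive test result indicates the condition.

Let D = the rare event, + = positive/flagged.
P(D) = 1/40
P(+|D) = 82/100 = 41/50
P(+|D') = 2/100 = 1/50
P(+) = P(+|D)P(D) + P(+|D')P(D')
     = \frac{41}{50} × \frac{1}{40} + \frac{1}{50} × \frac{39}{40}
     = \frac{1}{25}
P(D|+) = P(+|D)P(D)/P(+) = \frac{41}{80}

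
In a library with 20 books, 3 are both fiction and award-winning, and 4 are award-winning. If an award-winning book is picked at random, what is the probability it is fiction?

P(A ∩ B) = 3/20
P(B) = 4/20 = 1/5
P(A|B) = P(A ∩ B) / P(B) = (3/20) / (1/5) = 3/4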